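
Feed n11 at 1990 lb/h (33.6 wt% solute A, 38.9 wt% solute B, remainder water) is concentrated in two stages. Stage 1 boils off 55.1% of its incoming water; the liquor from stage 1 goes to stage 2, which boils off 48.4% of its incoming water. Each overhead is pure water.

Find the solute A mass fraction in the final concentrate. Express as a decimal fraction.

0.4260

water in feed = 1990×0.275 = 547.25 lb/h.
After stage 1: water left = (1−0.551)×547.25 = 245.72; stream total = 1688.5 lb/h.
After stage 2: water left = (1−0.484)×245.72 = 126.79; final concentrate = 1569.5 lb/h.
solute A fraction = 668.64/1569.5 = 0.4260.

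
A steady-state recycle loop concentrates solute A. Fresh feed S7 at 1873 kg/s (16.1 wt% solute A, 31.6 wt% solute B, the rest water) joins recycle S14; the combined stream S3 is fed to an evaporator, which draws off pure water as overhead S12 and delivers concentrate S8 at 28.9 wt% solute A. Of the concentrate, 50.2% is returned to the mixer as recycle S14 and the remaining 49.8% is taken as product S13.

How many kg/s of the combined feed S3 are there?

2925 kg/s

Overall solute A balance (none leaves overhead): solute A in fresh feed = solute A in product, i.e. 1873×0.161 = (1−0.502)·S8·0.289.
S8 = 301.55/(0.289×0.498) = 2095.3 kg/s.
Recycle S14 = 0.502×2095.3 = 1051.8 kg/s.
Combined feed S3 = 1873 + 1051.8 = 2924.8 kg/s.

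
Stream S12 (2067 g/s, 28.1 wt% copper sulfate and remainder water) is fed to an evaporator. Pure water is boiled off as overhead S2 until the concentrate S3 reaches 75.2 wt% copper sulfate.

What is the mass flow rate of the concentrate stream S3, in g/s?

772.4 g/s

copper sulfate is conserved: 2067×0.281 = 580.83 g/s all reports to the concentrate.
Concentrate = 580.83/(target fraction) = 772.38 g/s.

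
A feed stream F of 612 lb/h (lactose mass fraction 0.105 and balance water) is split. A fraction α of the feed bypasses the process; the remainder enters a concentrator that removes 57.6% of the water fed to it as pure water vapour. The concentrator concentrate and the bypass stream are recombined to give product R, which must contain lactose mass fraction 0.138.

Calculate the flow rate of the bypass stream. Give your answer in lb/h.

328.1 lb/h

All 612×0.105 = 64.26 lb/h of lactose reaches R, so R = 64.26/0.138 = 465.65 lb/h and vapour = 146.35 lb/h.
The evaporator receives (1−α)·612 of feed at 0.895 water and removes 0.576 of that water:
0.576×0.895×(1−α)×612 = 146.35
(1−α) = 146.35/315.5 = 0.4639;  α = 0.5361.
Bypass flow = 0.5361×612 = 328.12 lb/h.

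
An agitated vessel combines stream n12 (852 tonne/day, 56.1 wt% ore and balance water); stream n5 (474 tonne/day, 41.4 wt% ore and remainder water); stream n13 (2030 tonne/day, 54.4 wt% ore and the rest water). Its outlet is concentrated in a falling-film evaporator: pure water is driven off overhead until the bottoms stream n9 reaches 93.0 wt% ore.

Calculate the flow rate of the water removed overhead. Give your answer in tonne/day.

ore entering = 852×0.561 + 474×0.414 + 2030×0.544 = 1778.5 tonne/day.
All ore reports to n9, so n9 = 1778.5/0.930 = 1912.4 tonne/day.
Total feed = 3356 tonne/day; overhead = 3356 − 1912.4 = 1443.6 tonne/day.

1444 tonne/day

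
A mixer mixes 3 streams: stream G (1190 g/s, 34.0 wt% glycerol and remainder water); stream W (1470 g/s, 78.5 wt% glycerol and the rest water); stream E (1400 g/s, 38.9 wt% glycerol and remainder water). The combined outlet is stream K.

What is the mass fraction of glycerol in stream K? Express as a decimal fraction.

0.518

Total flow out = 1190 + 1470 + 1400 = 4060 g/s.
glycerol in = 1190×0.340 + 1470×0.785 + 1400×0.389 = 2103.2 g/s.
glycerol mass fraction in K = 2103.2/4060 = 0.518.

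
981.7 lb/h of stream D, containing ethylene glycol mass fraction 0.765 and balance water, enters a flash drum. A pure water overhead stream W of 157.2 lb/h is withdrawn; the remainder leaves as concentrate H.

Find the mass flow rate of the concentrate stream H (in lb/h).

Concentrate = 981.7 − 157.2 = 824.5 lb/h.

824.5 lb/h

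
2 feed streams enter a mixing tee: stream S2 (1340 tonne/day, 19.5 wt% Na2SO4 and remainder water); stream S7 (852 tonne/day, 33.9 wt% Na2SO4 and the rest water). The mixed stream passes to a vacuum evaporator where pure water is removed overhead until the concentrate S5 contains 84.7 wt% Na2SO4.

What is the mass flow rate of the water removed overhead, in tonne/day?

Na2SO4 entering = 1340×0.195 + 852×0.339 = 550.13 tonne/day.
All Na2SO4 reports to S5, so S5 = 550.13/0.847 = 649.5 tonne/day.
Total feed = 2192 tonne/day; overhead = 2192 − 649.5 = 1542.5 tonne/day.

1542 tonne/day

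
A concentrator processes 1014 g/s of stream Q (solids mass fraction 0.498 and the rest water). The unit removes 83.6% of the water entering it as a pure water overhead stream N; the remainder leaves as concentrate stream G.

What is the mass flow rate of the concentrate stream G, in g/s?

water entering = 1014×0.502 = 509.03 g/s; overhead removed = 0.836×509.03 = 425.55 g/s.
Concentrate = 1014 − 425.55 = 588.45 g/s.

588.5 g/s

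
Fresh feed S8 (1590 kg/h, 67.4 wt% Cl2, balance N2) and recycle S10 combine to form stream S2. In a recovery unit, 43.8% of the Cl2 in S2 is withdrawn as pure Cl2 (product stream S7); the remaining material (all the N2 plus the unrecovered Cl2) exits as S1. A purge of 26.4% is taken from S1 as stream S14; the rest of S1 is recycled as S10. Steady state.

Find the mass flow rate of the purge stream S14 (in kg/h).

N2 enters only via S8 and leaves only via the purge: 1590×0.326 = 0.264×(N2 in S1), and the recovery unit passes all N2, so N2 in S2 = N2 in S1 = 1963.4 kg/h.
Cl2 in S2: m_A = 1590×0.674 + (1−0.264)·(1−0.438)·m_A, so m_A = 1071.7/0.5864 = 1827.6 kg/h.
S1 = (1−0.438)×1827.6 + 1963.4 = 2990.5 kg/h.
Purge S14 = 0.264×2990.5 = 789.5 kg/h.

789.5 kg/h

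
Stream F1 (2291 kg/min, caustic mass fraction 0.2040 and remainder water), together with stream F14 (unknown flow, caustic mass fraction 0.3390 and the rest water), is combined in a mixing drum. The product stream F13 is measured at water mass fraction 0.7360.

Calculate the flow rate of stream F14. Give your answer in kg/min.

Let F14 be the unknown flow. Total out = 2291 + F14.
water balance: 1823.6 + 0.661·F14 = 0.736·(2291 + F14)
(0.661 − 0.736)·F14 = 0.736×2291 − 1823.6 = -137.46
F14 = -137.46 / -0.075 = 1832.8 kg/min

1833 kg/min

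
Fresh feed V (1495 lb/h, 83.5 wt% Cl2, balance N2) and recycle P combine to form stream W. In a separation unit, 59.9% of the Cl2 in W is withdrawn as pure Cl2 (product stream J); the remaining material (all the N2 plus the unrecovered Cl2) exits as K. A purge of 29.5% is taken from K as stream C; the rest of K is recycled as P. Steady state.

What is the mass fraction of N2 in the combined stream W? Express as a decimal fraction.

0.325

N2 enters only via V and leaves only via the purge: 1495×0.165 = 0.295×(N2 in K), and the separation unit passes all N2, so N2 in W = N2 in K = 836.19 lb/h.
Cl2 in W: m_A = 1495×0.835 + (1−0.295)·(1−0.599)·m_A, so m_A = 1248.3/0.7173 = 1740.3 lb/h.
W = 1740.3 + 836.19 = 2576.5 lb/h.
N2 fraction in W = 836.19/2576.5 = 0.325.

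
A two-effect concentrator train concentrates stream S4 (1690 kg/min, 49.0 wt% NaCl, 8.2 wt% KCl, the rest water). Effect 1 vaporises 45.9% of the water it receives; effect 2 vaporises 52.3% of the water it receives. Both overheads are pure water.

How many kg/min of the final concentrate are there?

1153 kg/min

water in feed = 1690×0.428 = 723.32 kg/min.
After stage 1: water left = (1−0.459)×723.32 = 391.32; stream total = 1358 kg/min.
After stage 2: water left = (1−0.523)×391.32 = 186.66; final concentrate = 1153.3 kg/min.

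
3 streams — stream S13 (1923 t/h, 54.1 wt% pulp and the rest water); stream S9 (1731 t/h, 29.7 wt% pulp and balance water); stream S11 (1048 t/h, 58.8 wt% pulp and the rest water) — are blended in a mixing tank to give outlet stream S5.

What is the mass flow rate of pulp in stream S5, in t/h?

pulp out = pulp in = 1923×0.541 + 1731×0.297 + 1048×0.588 = 2170.7 t/h.

2171 t/h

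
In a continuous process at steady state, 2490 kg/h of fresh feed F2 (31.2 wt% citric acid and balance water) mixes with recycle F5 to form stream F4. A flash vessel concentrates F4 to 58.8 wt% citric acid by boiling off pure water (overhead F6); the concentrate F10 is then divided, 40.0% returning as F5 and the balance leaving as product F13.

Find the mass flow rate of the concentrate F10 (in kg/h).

Overall citric acid balance (none leaves overhead): citric acid in fresh feed = citric acid in product, i.e. 2490×0.312 = (1−0.400)·F10·0.588.
F10 = 776.88/(0.588×0.600) = 2202 kg/h.

2202 kg/h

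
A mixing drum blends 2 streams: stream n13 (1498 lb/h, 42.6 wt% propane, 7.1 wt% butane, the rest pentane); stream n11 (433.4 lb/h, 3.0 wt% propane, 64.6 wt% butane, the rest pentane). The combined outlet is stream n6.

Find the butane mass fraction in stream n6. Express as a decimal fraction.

Total flow out = 1498 + 433.4 = 1931.4 lb/h.
butane in = 1498×0.071 + 433.4×0.646 = 386.33 lb/h.
butane mass fraction in n6 = 386.33/1931.4 = 0.2000.

0.2000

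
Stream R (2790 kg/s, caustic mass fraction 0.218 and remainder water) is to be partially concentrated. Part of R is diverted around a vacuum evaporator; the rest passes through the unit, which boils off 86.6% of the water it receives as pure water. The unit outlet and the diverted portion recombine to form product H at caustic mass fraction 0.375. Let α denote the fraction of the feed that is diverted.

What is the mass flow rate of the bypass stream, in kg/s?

1065 kg/s

All 2790×0.218 = 608.22 kg/s of caustic reaches H, so H = 608.22/0.375 = 1621.9 kg/s and vapour = 1168.1 kg/s.
The evaporator receives (1−α)·2790 of feed at 0.782 water and removes 0.866 of that water:
0.866×0.782×(1−α)×2790 = 1168.1
(1−α) = 1168.1/1889.4 = 0.6182;  α = 0.3818.
Bypass flow = 0.3818×2790 = 1065.2 kg/s.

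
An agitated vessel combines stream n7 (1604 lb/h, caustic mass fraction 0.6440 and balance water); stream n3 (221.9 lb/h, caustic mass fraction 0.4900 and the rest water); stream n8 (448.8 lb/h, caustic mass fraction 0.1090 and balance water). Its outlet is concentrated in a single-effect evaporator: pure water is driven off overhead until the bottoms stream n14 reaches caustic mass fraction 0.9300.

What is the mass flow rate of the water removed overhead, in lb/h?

994.5 lb/h

caustic entering = 1604×0.644 + 221.9×0.490 + 448.8×0.109 = 1190.6 lb/h.
All caustic reports to n14, so n14 = 1190.6/0.930 = 1280.2 lb/h.
Total feed = 2274.7 lb/h; overhead = 2274.7 − 1280.2 = 994.46 lb/h.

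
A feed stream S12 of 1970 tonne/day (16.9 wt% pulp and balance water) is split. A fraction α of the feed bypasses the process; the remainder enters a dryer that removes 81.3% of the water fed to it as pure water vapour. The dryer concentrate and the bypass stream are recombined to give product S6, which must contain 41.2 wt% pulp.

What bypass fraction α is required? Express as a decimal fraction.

0.127

All 1970×0.169 = 332.93 tonne/day of pulp reaches S6, so S6 = 332.93/0.412 = 808.08 tonne/day and vapour = 1161.9 tonne/day.
The evaporator receives (1−α)·1970 of feed at 0.831 water and removes 0.813 of that water:
0.813×0.831×(1−α)×1970 = 1161.9
(1−α) = 1161.9/1330.9 = 0.8730;  α = 0.1270.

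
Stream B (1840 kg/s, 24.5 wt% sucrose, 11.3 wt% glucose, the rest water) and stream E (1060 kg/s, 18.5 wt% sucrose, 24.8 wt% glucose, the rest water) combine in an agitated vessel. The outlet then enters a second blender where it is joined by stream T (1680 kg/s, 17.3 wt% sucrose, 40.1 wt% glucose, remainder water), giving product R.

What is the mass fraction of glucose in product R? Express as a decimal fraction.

Overall, product flow = 4580 kg/s.
glucose in = 1840×0.113 + 1060×0.248 + 1680×0.401 = 1144.5 kg/s.
glucose fraction in R = 0.250.

0.250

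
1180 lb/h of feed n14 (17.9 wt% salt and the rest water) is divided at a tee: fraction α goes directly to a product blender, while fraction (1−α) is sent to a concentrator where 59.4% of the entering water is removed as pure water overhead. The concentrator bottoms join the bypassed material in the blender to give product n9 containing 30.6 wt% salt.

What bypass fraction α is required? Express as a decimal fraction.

All 1180×0.179 = 211.22 lb/h of salt reaches n9, so n9 = 211.22/0.306 = 690.26 lb/h and vapour = 489.74 lb/h.
The evaporator receives (1−α)·1180 of feed at 0.821 water and removes 0.594 of that water:
0.594×0.821×(1−α)×1180 = 489.74
(1−α) = 489.74/575.46 = 0.8510;  α = 0.1490.

0.149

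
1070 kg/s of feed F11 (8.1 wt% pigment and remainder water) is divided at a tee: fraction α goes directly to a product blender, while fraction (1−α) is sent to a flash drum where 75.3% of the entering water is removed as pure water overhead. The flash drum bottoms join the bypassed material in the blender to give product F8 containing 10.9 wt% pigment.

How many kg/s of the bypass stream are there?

All 1070×0.081 = 86.67 kg/s of pigment reaches F8, so F8 = 86.67/0.109 = 795.14 kg/s and vapour = 274.86 kg/s.
The evaporator receives (1−α)·1070 of feed at 0.919 water and removes 0.753 of that water:
0.753×0.919×(1−α)×1070 = 274.86
(1−α) = 274.86/740.45 = 0.3712;  α = 0.6288.
Bypass flow = 0.6288×1070 = 672.8 kg/s.

672.8 kg/s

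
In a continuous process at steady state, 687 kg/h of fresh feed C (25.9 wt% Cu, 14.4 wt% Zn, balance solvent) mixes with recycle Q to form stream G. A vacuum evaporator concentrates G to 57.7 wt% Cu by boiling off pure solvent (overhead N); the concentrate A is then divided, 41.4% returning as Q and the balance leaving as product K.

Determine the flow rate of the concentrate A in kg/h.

Overall Cu balance (none leaves overhead): Cu in fresh feed = Cu in product, i.e. 687×0.259 = (1−0.414)·A·0.577.
A = 177.93/(0.577×0.586) = 526.24 kg/h.

526.2 kg/h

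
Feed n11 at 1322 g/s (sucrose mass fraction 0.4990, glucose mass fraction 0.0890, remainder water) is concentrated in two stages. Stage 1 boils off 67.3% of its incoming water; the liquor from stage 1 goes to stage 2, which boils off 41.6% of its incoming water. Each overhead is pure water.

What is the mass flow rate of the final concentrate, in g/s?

water in feed = 1322×0.412 = 544.66 g/s.
After stage 1: water left = (1−0.673)×544.66 = 178.11; stream total = 955.44 g/s.
After stage 2: water left = (1−0.416)×178.11 = 104.01; final concentrate = 881.35 g/s.

881.3 g/s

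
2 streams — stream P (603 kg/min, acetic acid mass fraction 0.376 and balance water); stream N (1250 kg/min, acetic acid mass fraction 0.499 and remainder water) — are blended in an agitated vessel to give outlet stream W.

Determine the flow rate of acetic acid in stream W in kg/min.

850.5 kg/min

acetic acid out = acetic acid in = 603×0.376 + 1250×0.499 = 850.48 kg/min.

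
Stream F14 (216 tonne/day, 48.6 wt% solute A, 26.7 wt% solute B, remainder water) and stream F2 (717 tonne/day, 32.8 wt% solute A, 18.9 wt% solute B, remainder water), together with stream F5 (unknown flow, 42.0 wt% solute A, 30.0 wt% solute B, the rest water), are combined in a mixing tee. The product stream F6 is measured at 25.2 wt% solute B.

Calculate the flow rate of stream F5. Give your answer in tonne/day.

873.6 tonne/day

Let F5 be the unknown flow. Total out = 933 + F5.
solute B balance: 193.19 + 0.300·F5 = 0.252·(933 + F5)
(0.300 − 0.252)·F5 = 0.252×933 − 193.19 = 41.931
F5 = 41.931 / 0.048 = 873.56 tonne/day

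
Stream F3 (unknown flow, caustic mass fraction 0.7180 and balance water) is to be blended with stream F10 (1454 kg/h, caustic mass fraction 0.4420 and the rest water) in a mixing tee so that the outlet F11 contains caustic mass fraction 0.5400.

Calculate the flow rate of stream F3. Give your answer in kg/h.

Let F3 be the unknown flow. Total out = 1454 + F3.
caustic balance: 642.67 + 0.718·F3 = 0.540·(1454 + F3)
(0.718 − 0.540)·F3 = 0.540×1454 − 642.67 = 142.49
F3 = 142.49 / 0.178 = 800.52 kg/h

800.5 kg/h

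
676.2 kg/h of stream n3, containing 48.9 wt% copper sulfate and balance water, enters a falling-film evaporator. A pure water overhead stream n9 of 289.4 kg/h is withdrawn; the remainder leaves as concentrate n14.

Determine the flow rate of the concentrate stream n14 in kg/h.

Concentrate = 676.2 − 289.4 = 386.8 kg/h.

386.8 kg/h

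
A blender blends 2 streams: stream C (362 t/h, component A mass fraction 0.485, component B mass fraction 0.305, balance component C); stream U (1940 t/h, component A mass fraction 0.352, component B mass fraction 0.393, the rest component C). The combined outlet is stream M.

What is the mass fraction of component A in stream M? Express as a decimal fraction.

Total flow out = 362 + 1940 = 2302 t/h.
component A in = 362×0.485 + 1940×0.352 = 858.45 t/h.
component A mass fraction in M = 858.45/2302 = 0.373.

0.373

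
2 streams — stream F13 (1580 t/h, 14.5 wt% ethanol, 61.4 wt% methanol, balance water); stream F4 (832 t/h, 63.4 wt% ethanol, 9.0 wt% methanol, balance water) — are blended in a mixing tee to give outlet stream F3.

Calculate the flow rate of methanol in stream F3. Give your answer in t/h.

1045 t/h

methanol out = methanol in = 1580×0.614 + 832×0.090 = 1045 t/h.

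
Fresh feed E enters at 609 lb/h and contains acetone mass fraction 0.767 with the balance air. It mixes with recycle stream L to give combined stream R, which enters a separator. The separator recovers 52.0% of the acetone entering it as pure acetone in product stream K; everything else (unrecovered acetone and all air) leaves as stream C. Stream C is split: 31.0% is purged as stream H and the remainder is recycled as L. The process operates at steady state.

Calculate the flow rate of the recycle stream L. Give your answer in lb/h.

547.2 lb/h

air enters only via E and leaves only via the purge: 609×0.233 = 0.310×(air in C), and the separator passes all air, so air in R = air in C = 457.73 lb/h.
acetone in R: m_A = 609×0.767 + (1−0.310)·(1−0.520)·m_A, so m_A = 467.1/0.6688 = 698.42 lb/h.
C = (1−0.520)×698.42 + 457.73 = 792.97 lb/h.
Recycle L = (1−0.310)×792.97 = 547.15 lb/h.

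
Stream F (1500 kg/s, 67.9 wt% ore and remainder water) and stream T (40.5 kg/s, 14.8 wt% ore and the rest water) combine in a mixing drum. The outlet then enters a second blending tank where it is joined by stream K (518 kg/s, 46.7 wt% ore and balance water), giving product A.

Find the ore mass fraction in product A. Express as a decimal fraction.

Overall, product flow = 2058.5 kg/s.
ore in = 1500×0.679 + 40.5×0.148 + 518×0.467 = 1266.4 kg/s.
ore fraction in A = 0.6152.

0.6152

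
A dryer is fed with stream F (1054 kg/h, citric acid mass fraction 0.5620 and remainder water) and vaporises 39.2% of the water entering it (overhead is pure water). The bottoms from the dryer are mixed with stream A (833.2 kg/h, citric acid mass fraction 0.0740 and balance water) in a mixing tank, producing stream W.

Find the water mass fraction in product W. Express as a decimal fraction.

0.6167

Vapour removed = 0.392×0.438×1054 = 180.97 kg/h; concentrate = 873.03 kg/h.
water reaching the mixer = 280.68 (from concentrate) + 833.2×0.926 = 1052.2 kg/h.
Product flow = 873.03 + 833.2 = 1706.2 kg/h; water fraction = 0.6167.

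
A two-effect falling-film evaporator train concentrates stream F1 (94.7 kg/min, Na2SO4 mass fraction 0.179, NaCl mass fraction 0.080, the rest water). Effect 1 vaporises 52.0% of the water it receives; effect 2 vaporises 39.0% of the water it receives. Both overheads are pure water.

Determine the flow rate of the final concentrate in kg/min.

45.07 kg/min

water in feed = 94.7×0.741 = 70.173 kg/min.
After stage 1: water left = (1−0.520)×70.173 = 33.683; stream total = 58.21 kg/min.
After stage 2: water left = (1−0.390)×33.683 = 20.547; final concentrate = 45.074 kg/min.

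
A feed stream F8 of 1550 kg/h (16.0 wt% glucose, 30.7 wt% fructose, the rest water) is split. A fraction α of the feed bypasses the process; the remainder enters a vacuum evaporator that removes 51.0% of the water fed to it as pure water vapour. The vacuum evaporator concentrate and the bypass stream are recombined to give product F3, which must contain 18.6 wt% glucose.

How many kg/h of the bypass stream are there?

752.9 kg/h

All 1550×0.160 = 248 kg/h of glucose reaches F3, so F3 = 248/0.186 = 1333.3 kg/h and vapour = 216.67 kg/h.
The evaporator receives (1−α)·1550 of feed at 0.533 water and removes 0.510 of that water:
0.510×0.533×(1−α)×1550 = 216.67
(1−α) = 216.67/421.34 = 0.5142;  α = 0.4858.
Bypass flow = 0.4858×1550 = 752.93 kg/h.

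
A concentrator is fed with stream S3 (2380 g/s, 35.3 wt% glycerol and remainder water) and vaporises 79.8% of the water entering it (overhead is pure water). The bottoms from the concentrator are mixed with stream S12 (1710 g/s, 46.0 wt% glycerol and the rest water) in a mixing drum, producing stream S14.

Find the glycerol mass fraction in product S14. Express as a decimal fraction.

0.5686

Vapour removed = 0.798×0.647×2380 = 1228.8 g/s; concentrate = 1151.2 g/s.
glycerol reaching the mixer = 840.14 (from concentrate) + 1710×0.460 = 1626.7 g/s.
Product flow = 1151.2 + 1710 = 2861.2 g/s; glycerol fraction = 0.5686.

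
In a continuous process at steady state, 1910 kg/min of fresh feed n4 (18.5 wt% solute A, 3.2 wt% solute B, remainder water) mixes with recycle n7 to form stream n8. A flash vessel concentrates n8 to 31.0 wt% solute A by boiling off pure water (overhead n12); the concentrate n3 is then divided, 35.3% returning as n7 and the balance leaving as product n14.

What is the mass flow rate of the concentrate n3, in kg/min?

Overall solute A balance (none leaves overhead): solute A in fresh feed = solute A in product, i.e. 1910×0.185 = (1−0.353)·n3·0.310.
n3 = 353.35/(0.310×0.647) = 1761.7 kg/min.

1762 kg/min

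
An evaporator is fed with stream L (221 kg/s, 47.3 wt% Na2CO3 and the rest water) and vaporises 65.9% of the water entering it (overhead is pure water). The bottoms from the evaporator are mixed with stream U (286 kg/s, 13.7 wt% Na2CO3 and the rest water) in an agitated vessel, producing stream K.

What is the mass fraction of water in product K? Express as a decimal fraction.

0.666

Vapour removed = 0.659×0.527×221 = 76.752 kg/s; concentrate = 144.25 kg/s.
water reaching the mixer = 39.715 (from concentrate) + 286×0.863 = 286.53 kg/s.
Product flow = 144.25 + 286 = 430.25 kg/s; water fraction = 0.666.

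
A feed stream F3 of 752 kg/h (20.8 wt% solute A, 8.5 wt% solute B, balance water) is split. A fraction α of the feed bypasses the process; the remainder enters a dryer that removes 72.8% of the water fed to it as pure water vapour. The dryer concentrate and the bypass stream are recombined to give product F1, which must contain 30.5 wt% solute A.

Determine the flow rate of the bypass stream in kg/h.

All 752×0.208 = 156.42 kg/h of solute A reaches F1, so F1 = 156.42/0.305 = 512.84 kg/h and vapour = 239.16 kg/h.
The evaporator receives (1−α)·752 of feed at 0.707 water and removes 0.728 of that water:
0.728×0.707×(1−α)×752 = 239.16
(1−α) = 239.16/387.05 = 0.6179;  α = 0.3821.
Bypass flow = 0.3821×752 = 287.34 kg/h.

287.3 kg/h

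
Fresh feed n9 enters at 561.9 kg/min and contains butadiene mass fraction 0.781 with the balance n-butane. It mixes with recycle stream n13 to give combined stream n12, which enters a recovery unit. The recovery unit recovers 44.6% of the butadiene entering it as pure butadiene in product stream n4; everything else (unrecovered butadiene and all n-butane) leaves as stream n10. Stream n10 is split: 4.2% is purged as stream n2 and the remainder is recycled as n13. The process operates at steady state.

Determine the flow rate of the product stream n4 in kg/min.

butadiene in n12: m_A = 561.9×0.781 + (1−0.042)·(1−0.446)·m_A, so m_A = 438.84/0.4693 = 935.17 kg/min.
Product n4 = 0.446×935.17 = 417.08 kg/min.

417.1 kg/min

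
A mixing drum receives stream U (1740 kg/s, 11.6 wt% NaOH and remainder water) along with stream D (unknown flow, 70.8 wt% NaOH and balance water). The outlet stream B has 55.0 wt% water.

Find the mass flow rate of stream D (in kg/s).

2253 kg/s

Let D be the unknown flow. Total out = 1740 + D.
water balance: 1538.2 + 0.292·D = 0.550·(1740 + D)
(0.292 − 0.550)·D = 0.550×1740 − 1538.2 = -581.16
D = -581.16 / -0.258 = 2252.6 kg/s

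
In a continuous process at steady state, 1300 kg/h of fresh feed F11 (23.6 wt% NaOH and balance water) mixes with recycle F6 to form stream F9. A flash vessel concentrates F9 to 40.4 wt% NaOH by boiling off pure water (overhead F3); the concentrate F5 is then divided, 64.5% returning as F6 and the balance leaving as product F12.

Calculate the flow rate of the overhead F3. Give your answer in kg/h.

540.6 kg/h

Overall NaOH balance (none leaves overhead): NaOH in fresh feed = NaOH in product, i.e. 1300×0.236 = (1−0.645)·F5·0.404.
F5 = 306.8/(0.404×0.355) = 2139.2 kg/h.
Recycle F6 = 0.645×2139.2 = 1379.8 kg/h.
Combined feed F9 = 1300 + 1379.8 = 2679.8 kg/h.
Overhead F3 = F9 − F5 = 2679.8 − 2139.2 = 540.59 kg/h.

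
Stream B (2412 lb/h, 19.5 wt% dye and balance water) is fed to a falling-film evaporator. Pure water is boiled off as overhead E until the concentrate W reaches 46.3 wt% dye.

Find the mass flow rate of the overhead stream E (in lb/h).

dye is conserved: 2412×0.195 = 470.34 lb/h all reports to the concentrate.
Concentrate = 470.34/(target fraction) = 1015.9 lb/h.
Overhead = 2412 − 1015.9 = 1396.1 lb/h.

1396 lb/h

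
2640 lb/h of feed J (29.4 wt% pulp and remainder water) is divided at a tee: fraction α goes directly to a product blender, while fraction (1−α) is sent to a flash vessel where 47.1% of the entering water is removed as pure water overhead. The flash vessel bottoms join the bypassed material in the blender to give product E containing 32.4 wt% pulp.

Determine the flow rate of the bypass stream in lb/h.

All 2640×0.294 = 776.16 lb/h of pulp reaches E, so E = 776.16/0.324 = 2395.6 lb/h and vapour = 244.44 lb/h.
The evaporator receives (1−α)·2640 of feed at 0.706 water and removes 0.471 of that water:
0.471×0.706×(1−α)×2640 = 244.44
(1−α) = 244.44/877.87 = 0.2785;  α = 0.7215.
Bypass flow = 0.7215×2640 = 1904.9 lb/h.

1905 lb/h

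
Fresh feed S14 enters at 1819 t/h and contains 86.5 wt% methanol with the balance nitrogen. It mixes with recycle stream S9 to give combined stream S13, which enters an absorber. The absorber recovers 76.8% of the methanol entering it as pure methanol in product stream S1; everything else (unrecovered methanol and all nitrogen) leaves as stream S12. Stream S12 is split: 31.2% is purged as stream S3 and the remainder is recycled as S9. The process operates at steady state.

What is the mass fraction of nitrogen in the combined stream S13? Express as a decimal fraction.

nitrogen enters only via S14 and leaves only via the purge: 1819×0.135 = 0.312×(nitrogen in S12), and the absorber passes all nitrogen, so nitrogen in S13 = nitrogen in S12 = 787.07 t/h.
methanol in S13: m_A = 1819×0.865 + (1−0.312)·(1−0.768)·m_A, so m_A = 1573.4/0.8404 = 1872.3 t/h.
S13 = 1872.3 + 787.07 = 2659.3 t/h.
nitrogen fraction in S13 = 787.07/2659.3 = 0.2960.

0.2960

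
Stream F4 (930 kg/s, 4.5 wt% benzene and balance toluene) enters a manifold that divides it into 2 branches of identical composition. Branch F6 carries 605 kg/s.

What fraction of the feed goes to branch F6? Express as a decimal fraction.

0.651

Fraction to F6 = 605/930 = 0.6505.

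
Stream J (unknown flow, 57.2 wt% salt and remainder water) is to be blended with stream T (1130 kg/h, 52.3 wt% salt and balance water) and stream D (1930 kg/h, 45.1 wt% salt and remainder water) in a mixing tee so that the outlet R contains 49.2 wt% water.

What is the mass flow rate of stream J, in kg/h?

1454 kg/h

Let J be the unknown flow. Total out = 3060 + J.
water balance: 1598.6 + 0.428·J = 0.492·(3060 + J)
(0.428 − 0.492)·J = 0.492×3060 − 1598.6 = -93.06
J = -93.06 / -0.064 = 1454.1 kg/h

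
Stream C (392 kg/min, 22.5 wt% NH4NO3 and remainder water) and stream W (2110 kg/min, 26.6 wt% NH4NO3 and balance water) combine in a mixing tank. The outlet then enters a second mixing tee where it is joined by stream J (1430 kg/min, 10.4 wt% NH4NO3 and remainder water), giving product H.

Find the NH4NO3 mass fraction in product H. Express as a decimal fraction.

Overall, product flow = 3932 kg/min.
NH4NO3 in = 392×0.225 + 2110×0.266 + 1430×0.104 = 798.18 kg/min.
NH4NO3 fraction in H = 0.2030.

0.2030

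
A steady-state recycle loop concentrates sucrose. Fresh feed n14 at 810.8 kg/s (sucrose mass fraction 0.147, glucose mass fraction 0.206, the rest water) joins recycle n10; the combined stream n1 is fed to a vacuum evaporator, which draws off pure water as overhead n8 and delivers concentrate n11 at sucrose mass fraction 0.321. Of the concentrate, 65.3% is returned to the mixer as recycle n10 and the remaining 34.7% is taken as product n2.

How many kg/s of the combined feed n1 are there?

Overall sucrose balance (none leaves overhead): sucrose in fresh feed = sucrose in product, i.e. 810.8×0.147 = (1−0.653)·n11·0.321.
n11 = 119.19/(0.321×0.347) = 1070 kg/s.
Recycle n10 = 0.653×1070 = 698.73 kg/s.
Combined feed n1 = 810.8 + 698.73 = 1509.5 kg/s.

1510 kg/s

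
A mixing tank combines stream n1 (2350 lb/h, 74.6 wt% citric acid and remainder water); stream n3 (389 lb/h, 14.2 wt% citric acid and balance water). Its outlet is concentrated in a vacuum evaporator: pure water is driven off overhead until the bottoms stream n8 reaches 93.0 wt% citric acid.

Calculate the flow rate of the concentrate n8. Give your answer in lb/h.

1944 lb/h

citric acid entering = 2350×0.746 + 389×0.142 = 1808.3 lb/h.
All citric acid reports to n8, so n8 = 1808.3/0.930 = 1944.4 lb/h.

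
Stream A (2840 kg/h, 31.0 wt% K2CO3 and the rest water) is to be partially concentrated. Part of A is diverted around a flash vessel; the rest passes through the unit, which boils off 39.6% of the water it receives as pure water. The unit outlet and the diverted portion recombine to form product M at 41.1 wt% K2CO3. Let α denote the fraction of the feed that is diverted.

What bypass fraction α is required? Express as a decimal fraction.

0.101

All 2840×0.310 = 880.4 kg/h of K2CO3 reaches M, so M = 880.4/0.411 = 2142.1 kg/h and vapour = 697.91 kg/h.
The evaporator receives (1−α)·2840 of feed at 0.690 water and removes 0.396 of that water:
0.396×0.690×(1−α)×2840 = 697.91
(1−α) = 697.91/776 = 0.8994;  α = 0.1006.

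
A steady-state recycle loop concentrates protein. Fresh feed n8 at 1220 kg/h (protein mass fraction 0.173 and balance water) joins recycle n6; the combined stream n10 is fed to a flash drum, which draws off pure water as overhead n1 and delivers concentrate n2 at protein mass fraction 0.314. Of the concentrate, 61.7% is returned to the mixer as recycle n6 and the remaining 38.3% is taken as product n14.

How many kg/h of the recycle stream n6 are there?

Overall protein balance (none leaves overhead): protein in fresh feed = protein in product, i.e. 1220×0.173 = (1−0.617)·n2·0.314.
n2 = 211.06/(0.314×0.383) = 1755 kg/h.
Recycle n6 = 0.617×1755 = 1082.8 kg/h.

1083 kg/h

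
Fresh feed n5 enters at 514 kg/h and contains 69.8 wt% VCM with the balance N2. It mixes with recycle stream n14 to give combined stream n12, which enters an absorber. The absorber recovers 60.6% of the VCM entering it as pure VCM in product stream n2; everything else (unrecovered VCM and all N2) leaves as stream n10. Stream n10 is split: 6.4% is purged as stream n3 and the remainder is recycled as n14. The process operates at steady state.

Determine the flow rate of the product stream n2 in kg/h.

VCM in n12: m_A = 514×0.698 + (1−0.064)·(1−0.606)·m_A, so m_A = 358.77/0.6312 = 568.38 kg/h.
Product n2 = 0.606×568.38 = 344.44 kg/h.

344.4 kg/h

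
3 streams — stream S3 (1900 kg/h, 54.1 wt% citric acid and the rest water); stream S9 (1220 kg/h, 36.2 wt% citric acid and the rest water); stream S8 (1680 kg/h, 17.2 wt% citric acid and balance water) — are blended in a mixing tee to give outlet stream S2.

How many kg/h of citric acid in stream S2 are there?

citric acid out = citric acid in = 1900×0.541 + 1220×0.362 + 1680×0.172 = 1758.5 kg/h.

1758 kg/h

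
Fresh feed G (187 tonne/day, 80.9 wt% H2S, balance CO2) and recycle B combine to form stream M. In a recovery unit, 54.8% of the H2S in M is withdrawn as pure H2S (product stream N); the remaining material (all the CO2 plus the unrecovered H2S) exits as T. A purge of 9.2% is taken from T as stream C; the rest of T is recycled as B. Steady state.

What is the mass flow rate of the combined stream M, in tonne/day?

644.8 tonne/day

CO2 enters only via G and leaves only via the purge: 187×0.191 = 0.092×(CO2 in T), and the recovery unit passes all CO2, so CO2 in M = CO2 in T = 388.23 tonne/day.
H2S in M: m_A = 187×0.809 + (1−0.092)·(1−0.548)·m_A, so m_A = 151.28/0.5896 = 256.59 tonne/day.
M = 256.59 + 388.23 = 644.82 tonne/day.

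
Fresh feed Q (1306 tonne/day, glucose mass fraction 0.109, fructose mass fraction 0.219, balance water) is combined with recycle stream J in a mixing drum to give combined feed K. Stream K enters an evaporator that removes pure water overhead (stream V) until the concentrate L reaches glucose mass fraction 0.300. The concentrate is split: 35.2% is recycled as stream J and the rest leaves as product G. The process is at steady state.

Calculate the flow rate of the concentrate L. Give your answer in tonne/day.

732.3 tonne/day

Overall glucose balance (none leaves overhead): glucose in fresh feed = glucose in product, i.e. 1306×0.109 = (1−0.352)·L·0.300.
L = 142.35/(0.300×0.648) = 732.27 tonne/day.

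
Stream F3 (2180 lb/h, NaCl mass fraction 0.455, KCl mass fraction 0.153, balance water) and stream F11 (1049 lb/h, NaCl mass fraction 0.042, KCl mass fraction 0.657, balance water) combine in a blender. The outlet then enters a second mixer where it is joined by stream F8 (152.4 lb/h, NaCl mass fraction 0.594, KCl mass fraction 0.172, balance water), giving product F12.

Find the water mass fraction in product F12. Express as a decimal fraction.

0.357

Overall, product flow = 3381.4 lb/h.
water in = 2180×0.392 + 1049×0.301 + 152.4×0.234 = 1206 lb/h.
water fraction in F12 = 0.357.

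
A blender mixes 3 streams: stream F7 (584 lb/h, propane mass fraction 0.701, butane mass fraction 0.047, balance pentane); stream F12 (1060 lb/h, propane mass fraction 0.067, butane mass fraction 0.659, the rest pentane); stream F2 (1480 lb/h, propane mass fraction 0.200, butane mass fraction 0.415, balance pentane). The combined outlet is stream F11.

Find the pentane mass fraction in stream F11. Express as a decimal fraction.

0.322

Total flow out = 584 + 1060 + 1480 = 3124 lb/h.
pentane in = 584×0.252 + 1060×0.274 + 1480×0.385 = 1007.4 lb/h.
pentane mass fraction in F11 = 1007.4/3124 = 0.322.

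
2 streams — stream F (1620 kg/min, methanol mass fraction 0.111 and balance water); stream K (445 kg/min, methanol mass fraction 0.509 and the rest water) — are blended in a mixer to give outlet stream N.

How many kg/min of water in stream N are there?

1659 kg/min

water out = water in = 1620×0.889 + 445×0.491 = 1658.7 kg/min.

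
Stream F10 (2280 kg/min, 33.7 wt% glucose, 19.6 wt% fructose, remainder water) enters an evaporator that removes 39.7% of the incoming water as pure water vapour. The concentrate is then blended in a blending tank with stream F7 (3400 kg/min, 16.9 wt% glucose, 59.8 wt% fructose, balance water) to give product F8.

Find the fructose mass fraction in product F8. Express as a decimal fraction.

Vapour removed = 0.397×0.467×2280 = 422.71 kg/min; concentrate = 1857.3 kg/min.
fructose reaching the mixer = 446.88 (from concentrate) + 3400×0.598 = 2480.1 kg/min.
Product flow = 1857.3 + 3400 = 5257.3 kg/min; fructose fraction = 0.472.

0.472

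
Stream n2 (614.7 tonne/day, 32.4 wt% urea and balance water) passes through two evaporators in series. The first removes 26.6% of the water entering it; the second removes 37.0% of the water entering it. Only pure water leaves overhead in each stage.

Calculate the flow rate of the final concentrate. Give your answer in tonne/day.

water in feed = 614.7×0.676 = 415.54 tonne/day.
After stage 1: water left = (1−0.266)×415.54 = 305; stream total = 504.17 tonne/day.
After stage 2: water left = (1−0.370)×305 = 192.15; final concentrate = 391.32 tonne/day.

391.3 tonne/day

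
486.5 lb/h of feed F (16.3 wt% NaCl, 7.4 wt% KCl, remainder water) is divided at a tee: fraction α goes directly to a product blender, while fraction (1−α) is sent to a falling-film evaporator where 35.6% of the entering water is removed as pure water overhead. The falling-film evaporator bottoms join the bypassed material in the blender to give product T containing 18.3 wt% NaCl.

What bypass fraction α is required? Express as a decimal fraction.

All 486.5×0.163 = 79.3 lb/h of NaCl reaches T, so T = 79.3/0.183 = 433.33 lb/h and vapour = 53.169 lb/h.
The evaporator receives (1−α)·486.5 of feed at 0.763 water and removes 0.356 of that water:
0.356×0.763×(1−α)×486.5 = 53.169
(1−α) = 53.169/132.15 = 0.4024;  α = 0.5976.

0.598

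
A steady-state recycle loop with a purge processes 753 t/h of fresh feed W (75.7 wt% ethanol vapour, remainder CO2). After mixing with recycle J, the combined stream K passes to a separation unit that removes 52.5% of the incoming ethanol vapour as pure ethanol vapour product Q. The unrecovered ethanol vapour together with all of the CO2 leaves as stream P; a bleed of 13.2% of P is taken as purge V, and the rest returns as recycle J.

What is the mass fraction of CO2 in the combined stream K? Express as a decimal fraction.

0.588

CO2 enters only via W and leaves only via the purge: 753×0.243 = 0.132×(CO2 in P), and the separation unit passes all CO2, so CO2 in K = CO2 in P = 1386.2 t/h.
ethanol vapour in K: m_A = 753×0.757 + (1−0.132)·(1−0.525)·m_A, so m_A = 570.02/0.5877 = 969.92 t/h.
K = 969.92 + 1386.2 = 2356.1 t/h.
CO2 fraction in K = 1386.2/2356.1 = 0.588.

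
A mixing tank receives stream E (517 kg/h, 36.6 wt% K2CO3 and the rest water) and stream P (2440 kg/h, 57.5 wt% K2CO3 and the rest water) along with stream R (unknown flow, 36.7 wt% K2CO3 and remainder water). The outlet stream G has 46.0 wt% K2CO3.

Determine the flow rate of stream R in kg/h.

2495 kg/h

Let R be the unknown flow. Total out = 2957 + R.
K2CO3 balance: 1592.2 + 0.367·R = 0.460·(2957 + R)
(0.367 − 0.460)·R = 0.460×2957 − 1592.2 = -232
R = -232 / -0.093 = 2494.6 kg/h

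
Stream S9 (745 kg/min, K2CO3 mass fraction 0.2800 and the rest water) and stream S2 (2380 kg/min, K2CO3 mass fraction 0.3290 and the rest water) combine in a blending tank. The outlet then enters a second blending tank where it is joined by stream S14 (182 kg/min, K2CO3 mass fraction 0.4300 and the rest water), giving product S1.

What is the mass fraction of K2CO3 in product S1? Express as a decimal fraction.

Overall, product flow = 3307 kg/min.
K2CO3 in = 745×0.280 + 2380×0.329 + 182×0.430 = 1069.9 kg/min.
K2CO3 fraction in S1 = 0.3235.

0.3235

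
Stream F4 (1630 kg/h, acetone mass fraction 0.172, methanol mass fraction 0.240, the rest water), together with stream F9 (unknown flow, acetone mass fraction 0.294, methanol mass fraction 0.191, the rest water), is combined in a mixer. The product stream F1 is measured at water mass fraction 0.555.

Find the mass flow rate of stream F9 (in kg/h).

1345 kg/h

Let F9 be the unknown flow. Total out = 1630 + F9.
water balance: 958.44 + 0.515·F9 = 0.555·(1630 + F9)
(0.515 − 0.555)·F9 = 0.555×1630 − 958.44 = -53.79
F9 = -53.79 / -0.040 = 1344.7 kg/h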